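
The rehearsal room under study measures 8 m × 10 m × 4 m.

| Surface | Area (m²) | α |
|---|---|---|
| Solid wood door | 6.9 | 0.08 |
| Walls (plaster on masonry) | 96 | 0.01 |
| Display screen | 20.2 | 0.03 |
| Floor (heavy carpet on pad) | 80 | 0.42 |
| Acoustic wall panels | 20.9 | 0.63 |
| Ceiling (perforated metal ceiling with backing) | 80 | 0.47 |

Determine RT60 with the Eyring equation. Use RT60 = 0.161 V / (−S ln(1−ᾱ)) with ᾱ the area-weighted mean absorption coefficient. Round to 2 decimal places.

0.51 s

S = Σ Sᵢ = 304.0 m².
Σ(Sᵢαᵢ) = 6.9·0.08 + 96·0.01 + 20.2·0.03 + 80·0.42 + 20.9·0.63 + 80·0.47 = 86.485.
ᾱ = 86.485 / 304.0 = 0.2845.
−S·ln(1−ᾱ) = −304.0 × ln(1 − 0.2845) = 101.771.
V = 8 × 10 × 4 = 320 m³.
RT60 = 0.161 × 320 / 101.771 = 0.51 s.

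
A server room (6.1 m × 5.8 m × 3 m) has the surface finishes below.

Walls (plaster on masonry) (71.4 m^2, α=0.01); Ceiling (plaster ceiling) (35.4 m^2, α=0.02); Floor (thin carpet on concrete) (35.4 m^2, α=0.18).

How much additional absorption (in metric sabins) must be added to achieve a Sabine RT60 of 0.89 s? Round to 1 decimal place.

Equivalent absorption area: A₁ = 71.4·0.01 + 35.4·0.02 + 35.4·0.18 = 7.794 m^2.
V = 106.14 m³. Required absorption A₂ = 0.161 × 106.14 / 0.89 = 19.201 sabins.
Additional absorption ΔA = 19.201 − 7.794 = 11.4 sabins.

11.4 sabins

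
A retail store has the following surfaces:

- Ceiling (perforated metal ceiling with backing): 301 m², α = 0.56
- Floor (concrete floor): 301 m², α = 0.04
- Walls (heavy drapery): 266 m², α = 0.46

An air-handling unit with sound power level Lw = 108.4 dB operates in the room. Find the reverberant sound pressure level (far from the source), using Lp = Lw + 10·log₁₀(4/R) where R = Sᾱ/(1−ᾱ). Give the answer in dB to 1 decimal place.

87.7 dB

A = 302.960 sabins; S = 868.0 m².
ᾱ = 0.3490, so room constant R = A/(1−ᾱ) = 465.376 m².
Lp = Lw + 10 log₁₀(4/R) = 108.4 -20.66 = 87.7 dB.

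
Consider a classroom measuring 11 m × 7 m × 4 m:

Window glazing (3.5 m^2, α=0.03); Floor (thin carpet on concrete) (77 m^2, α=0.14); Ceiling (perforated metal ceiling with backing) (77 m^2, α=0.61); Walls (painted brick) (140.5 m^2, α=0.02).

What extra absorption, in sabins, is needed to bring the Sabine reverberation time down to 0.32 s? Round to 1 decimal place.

94.3 sabins

A₁ = Σ Sᵢαᵢ = 3.5·0.03 + 77·0.14 + 77·0.61 + 140.5·0.02 = 60.665 sabins.
For T = 0.32 s, need A₂ = 0.161·V/T = 0.161·308/0.32 = 154.963 sabins.
ΔA = A₂ − A₁ = 154.963 − 60.665 = 94.3 sabins.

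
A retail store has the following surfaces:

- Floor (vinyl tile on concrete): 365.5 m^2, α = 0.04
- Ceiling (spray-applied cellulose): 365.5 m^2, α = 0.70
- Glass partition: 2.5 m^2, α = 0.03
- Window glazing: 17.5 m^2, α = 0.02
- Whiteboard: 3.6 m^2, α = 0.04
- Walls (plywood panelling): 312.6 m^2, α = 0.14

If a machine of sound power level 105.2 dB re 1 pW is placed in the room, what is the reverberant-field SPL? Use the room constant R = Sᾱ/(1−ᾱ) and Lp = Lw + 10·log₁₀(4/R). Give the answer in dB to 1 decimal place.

84.7 dB

A = 314.803 sabins; S = 1067.2 m^2.
ᾱ = 314.803/1067.2 = 0.2950; R = Sᾱ/(1−ᾱ) = 314.803/(1−0.2950) = 446.529 m^2.
Lp = Lw + 10 log₁₀(4/R) = 105.2 -20.48 = 84.7 dB.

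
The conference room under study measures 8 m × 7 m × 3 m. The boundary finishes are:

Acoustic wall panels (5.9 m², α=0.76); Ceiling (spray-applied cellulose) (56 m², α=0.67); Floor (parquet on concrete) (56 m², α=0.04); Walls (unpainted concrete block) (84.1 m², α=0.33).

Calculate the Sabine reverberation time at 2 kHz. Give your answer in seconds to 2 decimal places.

Summing Sᵢαᵢ: 4.484 + 37.520 + 2.240 + 27.753 → A = 71.997 sabins.
Room volume: 168 m³.
RT60 = 0.161 · V / A = 0.161 × 168 / 71.997 = 0.38 s.

0.38 s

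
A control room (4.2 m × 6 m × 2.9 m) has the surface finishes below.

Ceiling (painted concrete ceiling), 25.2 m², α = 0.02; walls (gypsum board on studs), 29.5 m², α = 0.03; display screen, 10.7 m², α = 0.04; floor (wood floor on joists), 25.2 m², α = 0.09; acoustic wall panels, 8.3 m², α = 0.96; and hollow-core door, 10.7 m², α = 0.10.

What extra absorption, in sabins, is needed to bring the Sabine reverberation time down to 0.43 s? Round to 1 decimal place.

Summing Sᵢαᵢ: 0.504 + 0.885 + 0.428 + 2.268 + 7.968 + 1.070 → A₁ = 13.123 sabins.
Target A₂ = 0.161·73.08/0.43 = 27.363 sabins (V = 73.08 m³).
Shortfall: 27.363 − 13.123 = 14.2 sabins.

14.2 sabins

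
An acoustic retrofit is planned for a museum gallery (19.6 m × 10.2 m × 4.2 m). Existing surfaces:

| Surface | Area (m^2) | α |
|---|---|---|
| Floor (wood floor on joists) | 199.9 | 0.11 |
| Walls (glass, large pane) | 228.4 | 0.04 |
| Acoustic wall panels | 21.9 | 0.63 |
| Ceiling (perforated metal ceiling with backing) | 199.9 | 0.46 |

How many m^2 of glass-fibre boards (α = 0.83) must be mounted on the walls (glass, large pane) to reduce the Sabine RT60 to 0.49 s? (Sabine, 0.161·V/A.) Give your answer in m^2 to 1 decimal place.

Total absorption A₁ = 199.9·0.11 + 228.4·0.04 + 21.9·0.63 + 199.9·0.46
  = 21.989 + 9.136 + 13.797 + 91.954 = 136.876 m^2 sabins.
V = 839.664 m³. Target absorption A₂ = 0.161 × 839.664 / 0.49 = 275.890 sabins.
Absorption to add: 275.890 − 136.876 = 139.014 sabins.
Each m^2 of panel replacing the walls (glass, large pane) adds (0.83 − 0.04) = 0.79 sabins.
Area = ΔA/Δα = 139.014/0.79 = 176.0 m^2.

176.0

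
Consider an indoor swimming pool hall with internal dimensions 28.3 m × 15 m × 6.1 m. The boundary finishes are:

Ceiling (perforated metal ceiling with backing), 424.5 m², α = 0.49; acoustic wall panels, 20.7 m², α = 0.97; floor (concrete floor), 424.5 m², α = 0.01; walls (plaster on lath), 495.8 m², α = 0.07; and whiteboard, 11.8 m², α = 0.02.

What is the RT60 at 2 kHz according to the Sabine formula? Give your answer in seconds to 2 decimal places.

1.56 s

A = Σ Sᵢαᵢ = 424.5×0.49 + 20.7×0.97 + 424.5×0.01 + 495.8×0.07 + 11.8×0.02 = 267.271 sabins.
Room volume: 2589.45 m³.
Sabine: RT60 = 0.161 × 2589.45 / 267.271 = 1.56 s.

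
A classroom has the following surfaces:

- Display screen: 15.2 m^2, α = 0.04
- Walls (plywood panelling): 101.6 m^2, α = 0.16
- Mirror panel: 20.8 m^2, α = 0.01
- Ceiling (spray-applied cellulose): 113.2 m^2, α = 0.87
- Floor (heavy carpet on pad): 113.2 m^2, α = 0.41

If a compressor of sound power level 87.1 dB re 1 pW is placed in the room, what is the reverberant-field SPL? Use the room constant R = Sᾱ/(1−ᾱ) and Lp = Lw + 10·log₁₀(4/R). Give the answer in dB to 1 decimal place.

A = 161.968 sabins; S = 364.0 m^2.
ᾱ = 0.4450, so room constant R = A/(1−ᾱ) = 291.834 m^2.
Lp = Lw + 10 log₁₀(4/R) = 87.1 -18.63 = 68.5 dB.

68.5 dB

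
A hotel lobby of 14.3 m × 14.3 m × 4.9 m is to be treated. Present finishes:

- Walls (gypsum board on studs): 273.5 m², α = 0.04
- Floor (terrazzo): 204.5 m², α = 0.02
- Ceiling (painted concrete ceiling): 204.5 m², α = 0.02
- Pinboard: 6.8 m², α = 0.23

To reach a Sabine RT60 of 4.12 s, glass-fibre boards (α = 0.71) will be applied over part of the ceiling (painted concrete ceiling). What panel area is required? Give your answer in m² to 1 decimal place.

Equivalent absorption area: A₁ = 273.5×0.04 + 204.5×0.02 + 204.5×0.02 + 6.8×0.23 = 20.684 m².
V = 1002.001 m³. Target absorption A₂ = 0.161 × 1002.001 / 4.12 = 39.156 sabins.
Absorption to add: 39.156 − 20.684 = 18.472 sabins.
Each m² of panel replacing the ceiling (painted concrete ceiling) adds (0.71 − 0.02) = 0.69 sabins.
Area = ΔA/Δα = 18.472/0.69 = 26.8 m².

26.8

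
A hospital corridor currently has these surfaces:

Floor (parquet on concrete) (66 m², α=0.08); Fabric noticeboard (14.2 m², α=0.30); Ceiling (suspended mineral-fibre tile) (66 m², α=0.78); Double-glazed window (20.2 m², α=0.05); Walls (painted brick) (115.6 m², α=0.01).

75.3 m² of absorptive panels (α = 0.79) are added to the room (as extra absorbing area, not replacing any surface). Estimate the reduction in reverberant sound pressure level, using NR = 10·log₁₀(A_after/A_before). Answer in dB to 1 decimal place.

Total absorption A_before = 66*0.08 + 14.2*0.30 + 66*0.78 + 20.2*0.05 + 115.6*0.01
  = 5.280 + 4.260 + 51.480 + 1.010 + 1.156 = 63.186 m² sabins.
Treatment contributes 75.3·0.79 = 59.487 sabins.
New total A_after = 122.673 sabins.
Reduction = 10 log₁₀(A_after/A_before) = 10 log₁₀(1.9415) = 2.9 dB.

2.9 dB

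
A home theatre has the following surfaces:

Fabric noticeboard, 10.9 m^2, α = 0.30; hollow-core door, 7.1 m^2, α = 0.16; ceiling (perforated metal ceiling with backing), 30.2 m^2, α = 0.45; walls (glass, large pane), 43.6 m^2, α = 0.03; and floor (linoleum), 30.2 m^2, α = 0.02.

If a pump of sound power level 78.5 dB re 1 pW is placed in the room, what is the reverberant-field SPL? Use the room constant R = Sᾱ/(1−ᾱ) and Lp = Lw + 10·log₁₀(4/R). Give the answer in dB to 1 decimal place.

70.8 dB

Σ(Sᵢαᵢ) = 10.9·0.30 + 7.1·0.16 + 30.2·0.45 + 43.6·0.03 + 30.2·0.02 = 19.908; total area S = 122.0 m^2.
ᾱ = 19.908/122.0 = 0.1632; R = Sᾱ/(1−ᾱ) = 19.908/(1−0.1632) = 23.791 m^2.
Lp = 78.5 + 10·log₁₀(4/23.791) = 78.5 + (-7.74) = 70.8 dB.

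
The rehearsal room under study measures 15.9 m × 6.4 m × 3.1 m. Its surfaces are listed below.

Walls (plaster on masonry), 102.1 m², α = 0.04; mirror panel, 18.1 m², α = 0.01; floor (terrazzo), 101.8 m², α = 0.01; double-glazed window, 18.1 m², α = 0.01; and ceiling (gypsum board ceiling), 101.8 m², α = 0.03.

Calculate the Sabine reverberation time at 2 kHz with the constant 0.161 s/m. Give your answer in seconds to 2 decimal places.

A = Σ Sᵢαᵢ = 102.1*0.04 + 18.1*0.01 + 101.8*0.01 + 18.1*0.01 + 101.8*0.03 = 8.518 sabins.
Volume V = 15.9 × 6.4 × 3.1 = 315.456 m³.
Sabine: RT60 = 0.161 × 315.456 / 8.518 = 5.96 s.

5.96 sec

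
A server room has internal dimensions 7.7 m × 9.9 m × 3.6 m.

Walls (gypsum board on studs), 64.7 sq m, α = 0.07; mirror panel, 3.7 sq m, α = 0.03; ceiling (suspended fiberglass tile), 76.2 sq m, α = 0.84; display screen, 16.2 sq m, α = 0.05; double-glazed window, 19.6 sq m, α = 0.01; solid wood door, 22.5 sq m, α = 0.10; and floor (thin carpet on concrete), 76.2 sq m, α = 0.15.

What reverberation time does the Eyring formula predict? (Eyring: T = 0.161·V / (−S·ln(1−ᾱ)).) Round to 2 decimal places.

0.45 s

S = Σ Sᵢ = 279.1 sq m.
Σ(Sᵢαᵢ) = 64.7×0.07 + 3.7×0.03 + 76.2×0.84 + 16.2×0.05 + 19.6×0.01 + 22.5×0.10 + 76.2×0.15 = 83.334.
Mean coefficient ᾱ = A/S = 0.2986.
−S·ln(1−ᾱ) = −279.1 × ln(1 − 0.2986) = 98.990.
V = 7.7 × 9.9 × 3.6 = 274.428 m³.
T = 0.161·V/[−S·ln(1−ᾱ)] = 0.161·274.428/98.990 = 0.45 s.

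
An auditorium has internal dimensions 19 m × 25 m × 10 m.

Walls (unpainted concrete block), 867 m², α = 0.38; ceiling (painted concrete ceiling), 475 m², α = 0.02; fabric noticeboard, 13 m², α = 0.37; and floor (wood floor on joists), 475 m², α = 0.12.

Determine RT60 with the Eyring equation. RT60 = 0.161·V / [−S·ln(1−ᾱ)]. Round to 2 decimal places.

Total surface area S = 867 + 475 + 13 + 475 = 1830.0 m².
Σ(Sᵢαᵢ) = 867·0.38 + 475·0.02 + 13·0.37 + 475·0.12 = 400.770.
ᾱ = 400.770 / 1830.0 = 0.2190.
Eyring denominator: −S ln(1−ᾱ) = 452.340.
V = 19 × 25 × 10 = 4750 m³.
T = 0.161·V/[−S·ln(1−ᾱ)] = 0.161·4750/452.340 = 1.69 s.

1.69 s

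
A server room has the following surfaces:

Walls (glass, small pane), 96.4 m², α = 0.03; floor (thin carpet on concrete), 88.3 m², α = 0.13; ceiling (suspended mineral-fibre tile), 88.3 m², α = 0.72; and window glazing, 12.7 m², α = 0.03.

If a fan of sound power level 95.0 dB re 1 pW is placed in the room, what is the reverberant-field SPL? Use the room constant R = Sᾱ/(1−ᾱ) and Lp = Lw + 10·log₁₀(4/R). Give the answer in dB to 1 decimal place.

80.7 dB

Σ(Sᵢαᵢ) = 96.4×0.03 + 88.3×0.13 + 88.3×0.72 + 12.7×0.03 = 78.328; total area S = 285.7 m².
ᾱ = 78.328/285.7 = 0.2742; R = Sᾱ/(1−ᾱ) = 78.328/(1−0.2742) = 107.920 m².
Lp = 95.0 + 10·log₁₀(4/107.920) = 95.0 + (-14.31) = 80.7 dB.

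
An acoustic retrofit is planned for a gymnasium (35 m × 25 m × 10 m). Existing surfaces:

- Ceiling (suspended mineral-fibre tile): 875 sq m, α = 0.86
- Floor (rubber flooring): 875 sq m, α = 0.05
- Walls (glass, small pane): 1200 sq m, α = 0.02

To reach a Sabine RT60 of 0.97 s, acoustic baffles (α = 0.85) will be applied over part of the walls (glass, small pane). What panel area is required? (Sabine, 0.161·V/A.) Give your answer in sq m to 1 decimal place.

761.5

Equivalent absorption area: A₁ = 875×0.86 + 875×0.05 + 1200×0.02 = 820.250 sq m.
V = 8750 m³. Target absorption A₂ = 0.161 × 8750 / 0.97 = 1452.320 sabins.
ΔA needed = 1452.320 − 820.250 = 632.070 sabins.
Net gain per sq m: Δα = 0.85 − 0.02 = 0.83.
Panel area = 632.070 / 0.83 = 761.5 sq m.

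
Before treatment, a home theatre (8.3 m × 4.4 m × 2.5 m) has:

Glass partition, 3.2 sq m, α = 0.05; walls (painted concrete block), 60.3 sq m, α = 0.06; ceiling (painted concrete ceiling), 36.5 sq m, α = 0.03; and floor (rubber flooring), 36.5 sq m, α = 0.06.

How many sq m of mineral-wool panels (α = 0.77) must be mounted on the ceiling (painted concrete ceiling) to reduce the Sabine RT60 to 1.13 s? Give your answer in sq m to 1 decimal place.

Equivalent absorption area: A₁ = 3.2*0.05 + 60.3*0.06 + 36.5*0.03 + 36.5*0.06 = 7.063 sq m.
V = 91.3 m³. Target absorption A₂ = 0.161 × 91.3 / 1.13 = 13.008 sabins.
ΔA needed = 13.008 − 7.063 = 5.945 sabins.
Each sq m of panel replacing the ceiling (painted concrete ceiling) adds (0.77 − 0.03) = 0.74 sabins.
Area = ΔA/Δα = 5.945/0.74 = 8.0 sq m.

8.0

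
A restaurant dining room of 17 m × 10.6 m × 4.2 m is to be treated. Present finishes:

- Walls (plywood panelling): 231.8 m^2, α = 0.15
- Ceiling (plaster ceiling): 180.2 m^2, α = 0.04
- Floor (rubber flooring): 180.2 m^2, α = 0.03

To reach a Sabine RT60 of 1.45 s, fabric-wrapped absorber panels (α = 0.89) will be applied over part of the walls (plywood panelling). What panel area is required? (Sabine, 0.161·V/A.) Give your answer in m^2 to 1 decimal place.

49.5

A₁ = Σ Sᵢαᵢ = 231.8*0.15 + 180.2*0.04 + 180.2*0.03 = 47.384 sabins.
Required A₂ = 0.161·756.84/1.45 = 84.035 sabins.
ΔA needed = 84.035 − 47.384 = 36.651 sabins.
Net gain per m^2: Δα = 0.89 − 0.15 = 0.74.
Panel area = 36.651 / 0.74 = 49.5 m^2.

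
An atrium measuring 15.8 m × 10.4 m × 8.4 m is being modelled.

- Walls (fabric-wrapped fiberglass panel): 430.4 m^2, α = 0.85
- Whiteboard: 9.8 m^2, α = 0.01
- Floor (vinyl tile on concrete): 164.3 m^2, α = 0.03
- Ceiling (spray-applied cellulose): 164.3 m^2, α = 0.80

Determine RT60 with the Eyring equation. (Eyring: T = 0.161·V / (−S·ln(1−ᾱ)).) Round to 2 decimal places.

S = Σ Sᵢ = 768.8 m^2.
Absorption A = 430.4·0.85 + 9.8·0.01 + 164.3·0.03 + 164.3·0.80 = 502.307 sabins.
ᾱ = 502.307 / 768.8 = 0.6534.
Eyring denominator: −S ln(1−ᾱ) = 814.608.
V = 15.8 × 10.4 × 8.4 = 1380.288 m³.
RT60 = 0.161 × 1380.288 / 814.608 = 0.27 s.

0.27 seconds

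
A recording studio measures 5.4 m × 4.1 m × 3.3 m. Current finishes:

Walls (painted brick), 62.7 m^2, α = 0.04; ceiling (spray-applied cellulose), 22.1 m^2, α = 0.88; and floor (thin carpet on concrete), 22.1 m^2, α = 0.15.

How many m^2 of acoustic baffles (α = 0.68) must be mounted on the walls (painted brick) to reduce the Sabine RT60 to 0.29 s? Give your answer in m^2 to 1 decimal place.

Total absorption A₁ = 62.7*0.04 + 22.1*0.88 + 22.1*0.15
  = 2.508 + 19.448 + 3.315 = 25.271 m^2 sabins.
V = 73.062 m³. Target absorption A₂ = 0.161 × 73.062 / 0.29 = 40.562 sabins.
ΔA needed = 40.562 − 25.271 = 15.291 sabins.
Each m^2 of panel replacing the walls (painted brick) adds (0.68 − 0.04) = 0.64 sabins.
Panel area = 15.291 / 0.64 = 23.9 m^2.

23.9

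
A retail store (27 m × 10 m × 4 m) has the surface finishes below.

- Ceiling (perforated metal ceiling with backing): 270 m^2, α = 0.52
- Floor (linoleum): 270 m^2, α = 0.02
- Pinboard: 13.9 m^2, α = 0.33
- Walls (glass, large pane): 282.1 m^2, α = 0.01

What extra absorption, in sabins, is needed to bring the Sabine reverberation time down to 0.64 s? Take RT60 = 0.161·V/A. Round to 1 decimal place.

Total absorption A₁ = 270·0.52 + 270·0.02 + 13.9·0.33 + 282.1·0.01
  = 140.400 + 5.400 + 4.587 + 2.821 = 153.208 m^2 sabins.
Target A₂ = 0.161·1080/0.64 = 271.688 sabins (V = 1080 m³).
Additional absorption ΔA = 271.688 − 153.208 = 118.5 sabins.

118.5 sabins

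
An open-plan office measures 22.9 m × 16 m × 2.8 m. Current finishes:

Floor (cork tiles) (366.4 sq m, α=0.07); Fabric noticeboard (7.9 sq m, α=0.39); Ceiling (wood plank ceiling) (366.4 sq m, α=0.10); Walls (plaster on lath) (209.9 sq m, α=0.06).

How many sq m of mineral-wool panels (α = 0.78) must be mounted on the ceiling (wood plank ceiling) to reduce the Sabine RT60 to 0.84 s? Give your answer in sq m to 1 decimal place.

Total absorption A₁ = 366.4×0.07 + 7.9×0.39 + 366.4×0.10 + 209.9×0.06
  = 25.648 + 3.081 + 36.640 + 12.594 = 77.963 sq m sabins.
V = 1025.92 m³. Target absorption A₂ = 0.161 × 1025.92 / 0.84 = 196.635 sabins.
ΔA needed = 196.635 − 77.963 = 118.672 sabins.
Each sq m of panel replacing the ceiling (wood plank ceiling) adds (0.78 − 0.10) = 0.68 sabins.
Area = ΔA/Δα = 118.672/0.68 = 174.5 sq m.

174.5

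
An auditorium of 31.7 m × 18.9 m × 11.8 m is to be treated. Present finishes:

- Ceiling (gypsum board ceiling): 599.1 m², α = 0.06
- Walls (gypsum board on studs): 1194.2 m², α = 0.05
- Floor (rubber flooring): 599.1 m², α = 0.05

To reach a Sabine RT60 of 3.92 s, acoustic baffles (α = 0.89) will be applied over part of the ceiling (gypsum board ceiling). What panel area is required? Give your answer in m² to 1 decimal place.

A₁ = Σ Sᵢαᵢ = 599.1*0.06 + 1194.2*0.05 + 599.1*0.05 = 125.611 sabins.
V = 7069.734 m³. Target absorption A₂ = 0.161 × 7069.734 / 3.92 = 290.364 sabins.
ΔA needed = 290.364 − 125.611 = 164.753 sabins.
Net gain per m²: Δα = 0.89 − 0.06 = 0.83.
Panel area = 164.753 / 0.83 = 198.5 m².

198.5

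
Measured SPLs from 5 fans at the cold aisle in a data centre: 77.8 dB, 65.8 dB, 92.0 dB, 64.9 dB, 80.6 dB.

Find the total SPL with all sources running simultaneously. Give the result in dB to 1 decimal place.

Σ 10^(Lᵢ/10) = 1.767e+09.
Back to dB: 10·log₁₀ Σ = 92.5 dB.

92.5 dB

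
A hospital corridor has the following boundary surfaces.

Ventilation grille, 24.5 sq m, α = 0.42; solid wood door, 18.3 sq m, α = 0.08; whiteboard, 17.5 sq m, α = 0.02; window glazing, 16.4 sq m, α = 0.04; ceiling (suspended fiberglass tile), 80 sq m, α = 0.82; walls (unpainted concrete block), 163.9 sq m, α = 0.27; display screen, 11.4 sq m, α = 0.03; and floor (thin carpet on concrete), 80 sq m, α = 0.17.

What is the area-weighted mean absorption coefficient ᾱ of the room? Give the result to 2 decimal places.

S = Σ Sᵢ = 24.5 + 18.3 + 17.5 + 16.4 + 80 + 163.9 + 11.4 + 80 = 412.0 sq m.
Σ(Sᵢαᵢ) = 24.5×0.42 + 18.3×0.08 + 17.5×0.02 + 16.4×0.04 + 80×0.82 + 163.9×0.27 + 11.4×0.03 + 80×0.17 = 136.555.
ᾱ = 136.555 / 412.0 = 0.33.

0.33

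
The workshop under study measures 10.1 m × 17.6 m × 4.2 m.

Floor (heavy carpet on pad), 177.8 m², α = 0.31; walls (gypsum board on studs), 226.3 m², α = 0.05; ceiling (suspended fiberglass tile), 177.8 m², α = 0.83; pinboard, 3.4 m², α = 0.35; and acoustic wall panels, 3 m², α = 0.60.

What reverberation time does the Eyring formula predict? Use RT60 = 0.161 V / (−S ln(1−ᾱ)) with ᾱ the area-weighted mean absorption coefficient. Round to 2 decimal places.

0.44 s

S = Σ Sᵢ = 588.3 m².
Σ(Sᵢαᵢ) = 177.8×0.31 + 226.3×0.05 + 177.8×0.83 + 3.4×0.35 + 3×0.60 = 216.997.
Mean coefficient ᾱ = A/S = 0.3689.
−S·ln(1−ᾱ) = −588.3 × ln(1 − 0.3689) = 270.789.
V = 10.1 × 17.6 × 4.2 = 746.592 m³.
T = 0.161·V/[−S·ln(1−ᾱ)] = 0.161·746.592/270.789 = 0.44 s.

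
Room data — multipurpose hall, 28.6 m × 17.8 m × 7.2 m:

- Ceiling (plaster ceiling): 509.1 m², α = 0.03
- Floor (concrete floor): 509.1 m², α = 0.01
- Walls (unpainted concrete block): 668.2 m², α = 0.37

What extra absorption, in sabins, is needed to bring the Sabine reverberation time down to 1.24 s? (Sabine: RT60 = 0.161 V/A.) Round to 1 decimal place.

208.3 sabins

Summing Sᵢαᵢ: 15.273 + 5.091 + 247.234 → A₁ = 267.598 sabins.
V = 3665.376 m³. Required absorption A₂ = 0.161 × 3665.376 / 1.24 = 475.908 sabins.
ΔA = A₂ − A₁ = 475.908 − 267.598 = 208.3 sabins.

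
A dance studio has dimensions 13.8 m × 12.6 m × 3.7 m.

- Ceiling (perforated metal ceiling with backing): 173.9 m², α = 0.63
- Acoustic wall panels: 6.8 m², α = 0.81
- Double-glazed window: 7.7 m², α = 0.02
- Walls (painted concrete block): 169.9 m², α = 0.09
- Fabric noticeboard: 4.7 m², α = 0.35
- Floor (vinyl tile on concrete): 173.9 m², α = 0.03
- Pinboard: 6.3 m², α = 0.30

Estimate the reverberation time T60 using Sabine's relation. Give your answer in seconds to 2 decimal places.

Total absorption A = 173.9·0.63 + 6.8·0.81 + 7.7·0.02 + 169.9·0.09 + 4.7·0.35 + 173.9·0.03 + 6.3·0.30
  = 109.557 + 5.508 + 0.154 + 15.291 + 1.645 + 5.217 + 1.890 = 139.262 m² sabins.
V = 13.8·12.6·3.7 = 643.356 m³.
RT60 = 0.161 · V / A = 0.161 × 643.356 / 139.262 = 0.74 s.

0.74 sec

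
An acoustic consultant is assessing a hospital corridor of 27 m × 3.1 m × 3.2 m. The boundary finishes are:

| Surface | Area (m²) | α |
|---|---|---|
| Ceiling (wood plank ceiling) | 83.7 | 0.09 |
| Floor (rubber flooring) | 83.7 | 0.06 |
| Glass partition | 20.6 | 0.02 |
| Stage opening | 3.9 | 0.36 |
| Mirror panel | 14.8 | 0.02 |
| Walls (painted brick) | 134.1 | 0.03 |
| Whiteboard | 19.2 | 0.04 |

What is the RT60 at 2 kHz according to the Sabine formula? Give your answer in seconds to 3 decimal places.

2.216 s

Summing Sᵢαᵢ: 7.533 + 5.022 + 0.412 + 1.404 + 0.296 + 4.023 + 0.768 → A = 19.458 sabins.
Room volume: 267.84 m³.
RT60 = 0.161 · V / A = 0.161 × 267.84 / 19.458 = 2.216 s.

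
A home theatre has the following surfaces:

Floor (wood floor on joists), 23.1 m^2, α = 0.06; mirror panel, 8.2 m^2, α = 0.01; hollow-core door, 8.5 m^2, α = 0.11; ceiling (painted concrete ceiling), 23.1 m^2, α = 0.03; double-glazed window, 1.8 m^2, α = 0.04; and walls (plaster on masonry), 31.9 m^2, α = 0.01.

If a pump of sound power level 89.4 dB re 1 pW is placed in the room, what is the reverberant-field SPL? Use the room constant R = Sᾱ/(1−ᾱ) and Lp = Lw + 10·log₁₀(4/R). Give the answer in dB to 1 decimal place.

89.8 dB

Σ(Sᵢαᵢ) = 23.1·0.06 + 8.2·0.01 + 8.5·0.11 + 23.1·0.03 + 1.8·0.04 + 31.9·0.01 = 3.487; total area S = 96.6 m^2.
ᾱ = 0.0361, so room constant R = A/(1−ᾱ) = 3.618 m^2.
Lp = 89.4 + 10·log₁₀(4/3.618) = 89.4 + (0.44) = 89.8 dB.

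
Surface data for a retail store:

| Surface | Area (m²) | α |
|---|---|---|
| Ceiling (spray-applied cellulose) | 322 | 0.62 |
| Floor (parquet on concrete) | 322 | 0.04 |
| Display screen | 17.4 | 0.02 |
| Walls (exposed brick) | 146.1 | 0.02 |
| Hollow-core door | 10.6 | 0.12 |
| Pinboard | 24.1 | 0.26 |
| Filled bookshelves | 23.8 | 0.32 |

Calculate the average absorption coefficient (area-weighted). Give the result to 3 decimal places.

S = Σ Sᵢ = 322 + 322 + 17.4 + 146.1 + 10.6 + 24.1 + 23.8 = 866.0 m².
Σ(Sᵢαᵢ) = 322·0.62 + 322·0.04 + 17.4·0.02 + 146.1·0.02 + 10.6·0.12 + 24.1·0.26 + 23.8·0.32 = 230.944.
ᾱ = A/S = 0.267.

0.267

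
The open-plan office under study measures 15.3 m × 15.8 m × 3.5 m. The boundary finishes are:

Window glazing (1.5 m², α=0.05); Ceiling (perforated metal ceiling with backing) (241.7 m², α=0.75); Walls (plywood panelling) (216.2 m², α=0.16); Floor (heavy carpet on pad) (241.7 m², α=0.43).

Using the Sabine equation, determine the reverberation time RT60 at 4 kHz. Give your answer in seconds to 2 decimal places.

A = Σ Sᵢαᵢ = 1.5*0.05 + 241.7*0.75 + 216.2*0.16 + 241.7*0.43 = 319.873 sabins.
Room volume: 846.09 m³.
RT60 = 0.161 · V / A = 0.161 × 846.09 / 319.873 = 0.43 s.

0.43 sec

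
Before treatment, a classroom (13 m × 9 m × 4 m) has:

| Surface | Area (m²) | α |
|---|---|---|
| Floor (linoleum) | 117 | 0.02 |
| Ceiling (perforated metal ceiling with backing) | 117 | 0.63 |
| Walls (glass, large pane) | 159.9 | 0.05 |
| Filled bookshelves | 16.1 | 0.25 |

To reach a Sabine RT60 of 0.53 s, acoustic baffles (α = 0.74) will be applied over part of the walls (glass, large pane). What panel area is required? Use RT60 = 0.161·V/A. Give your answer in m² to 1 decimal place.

Equivalent absorption area: A₁ = 117×0.02 + 117×0.63 + 159.9×0.05 + 16.1×0.25 = 88.070 m².
Required A₂ = 0.161·468/0.53 = 142.166 sabins.
ΔA needed = 142.166 − 88.070 = 54.096 sabins.
Each m² of panel replacing the walls (glass, large pane) adds (0.74 − 0.05) = 0.69 sabins.
Panel area = 54.096 / 0.69 = 78.4 m².

78.4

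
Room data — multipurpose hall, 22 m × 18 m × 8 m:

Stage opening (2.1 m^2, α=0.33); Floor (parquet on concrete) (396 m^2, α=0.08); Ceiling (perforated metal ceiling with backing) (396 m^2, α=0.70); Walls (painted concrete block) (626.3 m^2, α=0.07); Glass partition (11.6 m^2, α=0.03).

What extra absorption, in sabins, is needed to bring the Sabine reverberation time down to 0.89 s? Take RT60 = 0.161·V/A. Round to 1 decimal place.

219.3 sabins

Total absorption A₁ = 2.1*0.33 + 396*0.08 + 396*0.70 + 626.3*0.07 + 11.6*0.03
  = 0.693 + 31.680 + 277.200 + 43.841 + 0.348 = 353.762 m^2 sabins.
V = 3168 m³. Required absorption A₂ = 0.161 × 3168 / 0.89 = 573.088 sabins.
Additional absorption ΔA = 573.088 − 353.762 = 219.3 sabins.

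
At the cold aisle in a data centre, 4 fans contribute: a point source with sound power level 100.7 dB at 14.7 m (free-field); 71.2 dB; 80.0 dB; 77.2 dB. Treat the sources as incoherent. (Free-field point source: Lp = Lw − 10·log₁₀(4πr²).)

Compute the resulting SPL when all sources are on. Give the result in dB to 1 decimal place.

Source at 14.7 m: Lp = 100.7 − 10·log₁₀(4π·14.7²) = 100.7 − 10·log₁₀(2715.467) = 66.4 dB.
Sum in the linear (power) domain: Σ 10^(Lᵢ/10) = 10^(66.4/10) + 10^(71.2/10) + 10^(80.0/10) + 10^(77.2/10) = 1.7e+08.
Combined level = 10 log₁₀(1.7e+08) = 82.3 dB.

82.3 dB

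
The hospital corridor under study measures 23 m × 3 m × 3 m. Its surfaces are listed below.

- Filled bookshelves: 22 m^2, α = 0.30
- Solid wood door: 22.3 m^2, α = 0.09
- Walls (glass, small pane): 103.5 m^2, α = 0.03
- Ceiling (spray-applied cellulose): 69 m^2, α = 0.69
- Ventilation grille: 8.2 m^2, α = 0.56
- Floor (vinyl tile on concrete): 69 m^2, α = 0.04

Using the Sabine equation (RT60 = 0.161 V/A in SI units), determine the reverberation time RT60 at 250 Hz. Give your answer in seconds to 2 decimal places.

Equivalent absorption area: A = 22×0.30 + 22.3×0.09 + 103.5×0.03 + 69×0.69 + 8.2×0.56 + 69×0.04 = 66.674 m^2.
Volume V = 23 × 3 × 3 = 207 m³.
T = 0.161 V/A = 0.161·207/66.674 = 0.50 s.

0.50 sec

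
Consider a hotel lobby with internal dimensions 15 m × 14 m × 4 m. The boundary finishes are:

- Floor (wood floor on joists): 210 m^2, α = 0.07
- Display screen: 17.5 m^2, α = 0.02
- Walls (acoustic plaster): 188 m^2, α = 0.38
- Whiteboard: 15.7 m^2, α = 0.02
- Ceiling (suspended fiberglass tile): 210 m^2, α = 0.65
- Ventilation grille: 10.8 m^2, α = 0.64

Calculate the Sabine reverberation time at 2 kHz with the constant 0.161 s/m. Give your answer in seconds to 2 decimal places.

Equivalent absorption area: A = 210×0.07 + 17.5×0.02 + 188×0.38 + 15.7×0.02 + 210×0.65 + 10.8×0.64 = 230.216 m^2.
Room volume: 840 m³.
RT60 = 0.161 · V / A = 0.161 × 840 / 230.216 = 0.59 s.

0.59 seconds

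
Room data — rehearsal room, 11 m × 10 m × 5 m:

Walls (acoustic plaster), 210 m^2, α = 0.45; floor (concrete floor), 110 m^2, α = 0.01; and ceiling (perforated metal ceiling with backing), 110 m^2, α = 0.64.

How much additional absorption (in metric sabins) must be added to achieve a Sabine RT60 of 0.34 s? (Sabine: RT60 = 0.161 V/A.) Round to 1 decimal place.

94.4 sabins

A₁ = Σ Sᵢαᵢ = 210×0.45 + 110×0.01 + 110×0.64 = 166.000 sabins.
V = 550 m³. Required absorption A₂ = 0.161 × 550 / 0.34 = 260.441 sabins.
ΔA = A₂ − A₁ = 260.441 − 166.000 = 94.4 sabins.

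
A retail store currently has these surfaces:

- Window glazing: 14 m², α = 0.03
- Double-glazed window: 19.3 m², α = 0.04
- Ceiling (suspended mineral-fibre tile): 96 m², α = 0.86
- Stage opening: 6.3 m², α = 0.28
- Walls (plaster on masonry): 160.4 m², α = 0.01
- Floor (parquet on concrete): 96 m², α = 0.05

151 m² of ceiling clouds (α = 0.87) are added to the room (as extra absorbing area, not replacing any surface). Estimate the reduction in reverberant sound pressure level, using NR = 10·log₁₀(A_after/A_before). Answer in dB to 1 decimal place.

3.9 dB

Summing Sᵢαᵢ: 0.420 + 0.772 + 82.560 + 1.764 + 1.604 + 4.800 → A_before = 91.920 sabins.
Added absorption = 151 × 0.87 = 131.370 sabins.
New total A_after = 223.290 sabins.
Reduction = 10 log₁₀(A_after/A_before) = 10 log₁₀(2.4292) = 3.9 dB.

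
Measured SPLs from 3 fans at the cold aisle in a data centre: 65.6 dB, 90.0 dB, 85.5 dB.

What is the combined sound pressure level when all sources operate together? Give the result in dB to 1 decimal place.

91.3 dB

Sum in the linear (power) domain: Σ 10^(Lᵢ/10) = 10^(65.6/10) + 10^(90.0/10) + 10^(85.5/10) = 1.358e+09.
L_total = 10·log₁₀(1.358e+09) = 91.3 dB.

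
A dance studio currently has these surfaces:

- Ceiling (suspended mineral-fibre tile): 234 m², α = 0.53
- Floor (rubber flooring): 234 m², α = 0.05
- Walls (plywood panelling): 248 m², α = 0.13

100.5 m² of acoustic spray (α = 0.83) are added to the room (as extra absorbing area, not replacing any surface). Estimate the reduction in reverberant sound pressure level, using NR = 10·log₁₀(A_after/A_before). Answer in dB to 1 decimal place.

Total absorption A_before = 234·0.53 + 234·0.05 + 248·0.13
  = 124.020 + 11.700 + 32.240 = 167.960 m² sabins.
Added absorption = 100.5 × 0.83 = 83.415 sabins.
New total A_after = 251.375 sabins.
Reduction = 10 log₁₀(A_after/A_before) = 10 log₁₀(1.4966) = 1.8 dB.

1.8 dB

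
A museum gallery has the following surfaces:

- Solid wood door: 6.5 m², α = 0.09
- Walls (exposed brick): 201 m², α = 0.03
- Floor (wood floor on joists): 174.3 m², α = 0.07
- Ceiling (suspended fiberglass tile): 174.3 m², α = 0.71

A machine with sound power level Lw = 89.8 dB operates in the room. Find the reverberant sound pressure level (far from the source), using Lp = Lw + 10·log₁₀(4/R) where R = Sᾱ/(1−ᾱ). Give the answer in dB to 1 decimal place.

73.0 dB

A = 142.569 sabins; S = 556.1 m².
ᾱ = 142.569/556.1 = 0.2564; R = Sᾱ/(1−ᾱ) = 142.569/(1−0.2564) = 191.728 m².
Lp = Lw + 10 log₁₀(4/R) = 89.8 -16.81 = 73.0 dB.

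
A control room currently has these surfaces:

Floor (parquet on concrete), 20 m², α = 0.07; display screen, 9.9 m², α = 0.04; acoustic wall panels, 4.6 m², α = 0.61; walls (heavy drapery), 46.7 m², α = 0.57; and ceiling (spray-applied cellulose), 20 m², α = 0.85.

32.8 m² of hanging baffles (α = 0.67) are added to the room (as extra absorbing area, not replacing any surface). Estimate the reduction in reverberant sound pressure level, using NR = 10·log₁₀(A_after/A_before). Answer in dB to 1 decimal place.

1.6 dB

Total absorption A_before = 20×0.07 + 9.9×0.04 + 4.6×0.61 + 46.7×0.57 + 20×0.85
  = 1.400 + 0.396 + 2.806 + 26.619 + 17.000 = 48.221 m² sabins.
Treatment contributes 32.8·0.67 = 21.976 sabins.
A_after = 48.221 + 21.976 = 70.197 sabins.
NR = 10·log₁₀(70.197/48.221) = 1.6 dB.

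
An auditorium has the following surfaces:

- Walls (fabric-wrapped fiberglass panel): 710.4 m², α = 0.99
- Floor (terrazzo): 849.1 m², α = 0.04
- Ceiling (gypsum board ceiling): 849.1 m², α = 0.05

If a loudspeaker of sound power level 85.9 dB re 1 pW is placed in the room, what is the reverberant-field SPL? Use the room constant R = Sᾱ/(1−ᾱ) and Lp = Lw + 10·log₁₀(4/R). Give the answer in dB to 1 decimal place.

Σ(Sᵢαᵢ) = 710.4·0.99 + 849.1·0.04 + 849.1·0.05 = 779.715; total area S = 2408.6 m².
ᾱ = 0.3237, so room constant R = A/(1−ᾱ) = 1152.913 m².
Lp = 85.9 + 10·log₁₀(4/1152.913) = 85.9 + (-24.60) = 61.3 dB.

61.3 dB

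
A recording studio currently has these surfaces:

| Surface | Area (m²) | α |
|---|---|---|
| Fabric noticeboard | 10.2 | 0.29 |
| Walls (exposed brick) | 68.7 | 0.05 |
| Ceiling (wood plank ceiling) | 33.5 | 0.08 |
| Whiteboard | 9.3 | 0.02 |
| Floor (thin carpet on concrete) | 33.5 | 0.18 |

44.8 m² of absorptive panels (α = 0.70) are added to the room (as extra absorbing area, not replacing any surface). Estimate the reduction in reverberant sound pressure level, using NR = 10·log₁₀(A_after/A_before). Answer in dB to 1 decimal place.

4.8 dB

A_before = Σ Sᵢαᵢ = 10.2·0.29 + 68.7·0.05 + 33.5·0.08 + 9.3·0.02 + 33.5·0.18 = 15.289 sabins.
Treatment contributes 44.8·0.70 = 31.360 sabins.
New total A_after = 46.649 sabins.
NR = 10·log₁₀(46.649/15.289) = 4.8 dB.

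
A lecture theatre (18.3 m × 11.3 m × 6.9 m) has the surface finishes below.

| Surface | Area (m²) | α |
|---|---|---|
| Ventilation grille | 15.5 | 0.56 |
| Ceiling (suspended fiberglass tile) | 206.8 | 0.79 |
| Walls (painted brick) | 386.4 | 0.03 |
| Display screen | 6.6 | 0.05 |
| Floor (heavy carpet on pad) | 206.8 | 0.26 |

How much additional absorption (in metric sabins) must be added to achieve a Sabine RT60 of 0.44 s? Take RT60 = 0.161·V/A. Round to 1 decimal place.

Summing Sᵢαᵢ: 8.680 + 163.372 + 11.592 + 0.330 + 53.768 → A₁ = 237.742 sabins.
Target A₂ = 0.161·1426.851/0.44 = 522.098 sabins (V = 1426.851 m³).
ΔA = A₂ − A₁ = 522.098 − 237.742 = 284.4 sabins.

284.4 sabins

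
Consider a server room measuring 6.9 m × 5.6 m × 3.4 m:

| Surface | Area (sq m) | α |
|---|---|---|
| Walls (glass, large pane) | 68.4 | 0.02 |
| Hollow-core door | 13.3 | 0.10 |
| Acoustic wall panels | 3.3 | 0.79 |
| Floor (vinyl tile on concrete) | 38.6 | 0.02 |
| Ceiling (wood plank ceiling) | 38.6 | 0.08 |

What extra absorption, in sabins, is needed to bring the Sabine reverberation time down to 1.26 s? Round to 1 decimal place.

Total absorption A₁ = 68.4×0.02 + 13.3×0.10 + 3.3×0.79 + 38.6×0.02 + 38.6×0.08
  = 1.368 + 1.330 + 2.607 + 0.772 + 3.088 = 9.165 sq m sabins.
Target A₂ = 0.161·131.376/1.26 = 16.787 sabins (V = 131.376 m³).
Shortfall: 16.787 − 9.165 = 7.6 sabins.

7.6 sabins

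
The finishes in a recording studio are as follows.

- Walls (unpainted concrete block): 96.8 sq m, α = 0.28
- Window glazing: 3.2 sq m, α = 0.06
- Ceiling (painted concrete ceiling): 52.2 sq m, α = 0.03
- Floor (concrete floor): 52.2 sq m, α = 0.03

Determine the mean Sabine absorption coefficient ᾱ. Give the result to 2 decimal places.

0.15

S = Σ Sᵢ = 96.8 + 3.2 + 52.2 + 52.2 = 204.4 sq m.
Weighted sum Σ Sα = 30.428.
ᾱ = A/S = 0.15.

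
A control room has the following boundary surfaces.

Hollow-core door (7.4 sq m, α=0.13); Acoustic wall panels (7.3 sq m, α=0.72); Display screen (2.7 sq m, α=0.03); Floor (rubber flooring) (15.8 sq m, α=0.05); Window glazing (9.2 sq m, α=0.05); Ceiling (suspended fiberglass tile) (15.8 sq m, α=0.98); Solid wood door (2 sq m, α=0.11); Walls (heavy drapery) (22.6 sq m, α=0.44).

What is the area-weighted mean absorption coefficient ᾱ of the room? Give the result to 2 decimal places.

Total surface area S = 82.8 sq m.
Weighted sum Σ Sα = 33.197.
ᾱ = A/S = 0.40.

0.40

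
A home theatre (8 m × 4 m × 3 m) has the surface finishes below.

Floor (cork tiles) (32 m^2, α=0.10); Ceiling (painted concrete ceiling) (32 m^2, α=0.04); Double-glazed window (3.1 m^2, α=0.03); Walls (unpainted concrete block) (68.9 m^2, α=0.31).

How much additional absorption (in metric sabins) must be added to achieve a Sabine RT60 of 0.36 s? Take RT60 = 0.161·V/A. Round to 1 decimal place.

Equivalent absorption area: A₁ = 32*0.10 + 32*0.04 + 3.1*0.03 + 68.9*0.31 = 25.932 m^2.
For T = 0.36 s, need A₂ = 0.161·V/T = 0.161·96/0.36 = 42.933 sabins.
Shortfall: 42.933 − 25.932 = 17.0 sabins.

17.0 sabins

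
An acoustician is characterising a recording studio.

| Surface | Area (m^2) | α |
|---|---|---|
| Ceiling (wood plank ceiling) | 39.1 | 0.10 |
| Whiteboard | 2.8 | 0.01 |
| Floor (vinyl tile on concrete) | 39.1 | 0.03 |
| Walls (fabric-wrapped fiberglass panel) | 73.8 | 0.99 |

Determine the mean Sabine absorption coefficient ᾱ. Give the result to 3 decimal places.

0.505

S = Σ Sᵢ = 39.1 + 2.8 + 39.1 + 73.8 = 154.8 m^2.
Weighted sum Σ Sα = 78.173.
ᾱ = A/S = 0.505.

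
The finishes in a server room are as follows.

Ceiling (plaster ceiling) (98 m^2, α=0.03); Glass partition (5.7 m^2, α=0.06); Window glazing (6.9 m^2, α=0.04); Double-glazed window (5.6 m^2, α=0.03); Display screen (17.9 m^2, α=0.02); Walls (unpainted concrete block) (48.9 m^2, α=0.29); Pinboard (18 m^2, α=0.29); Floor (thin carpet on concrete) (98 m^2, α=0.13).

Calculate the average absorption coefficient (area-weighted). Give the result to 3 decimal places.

0.121

Total surface area S = 299.0 m^2.
Weighted sum Σ Sα = 36.225.
ᾱ = A/S = 0.121.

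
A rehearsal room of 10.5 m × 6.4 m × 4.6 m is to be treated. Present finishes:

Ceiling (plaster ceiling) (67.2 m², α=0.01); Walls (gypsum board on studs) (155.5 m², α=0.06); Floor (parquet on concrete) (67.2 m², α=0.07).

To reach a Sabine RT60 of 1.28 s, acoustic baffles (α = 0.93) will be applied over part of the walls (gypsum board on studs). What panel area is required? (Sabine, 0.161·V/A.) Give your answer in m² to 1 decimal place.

27.8

Summing Sᵢαᵢ: 0.672 + 9.330 + 4.704 → A₁ = 14.706 sabins.
Required A₂ = 0.161·309.12/1.28 = 38.882 sabins.
ΔA needed = 38.882 − 14.706 = 24.175 sabins.
Net gain per m²: Δα = 0.93 − 0.06 = 0.87.
Area = ΔA/Δα = 24.175/0.87 = 27.8 m².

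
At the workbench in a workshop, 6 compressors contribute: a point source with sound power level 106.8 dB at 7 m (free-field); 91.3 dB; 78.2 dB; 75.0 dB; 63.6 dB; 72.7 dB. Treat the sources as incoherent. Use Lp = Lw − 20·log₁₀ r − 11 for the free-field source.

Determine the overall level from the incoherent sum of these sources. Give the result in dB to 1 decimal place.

Source at 7 m: Lp = 106.8 − 20·log₁₀(7) − 11 = 78.9 dB.
Converting to relative power and adding: 10^(78.9/10) + 10^(91.3/10) + 10^(78.2/10) + 10^(75.0/10) + 10^(63.6/10) + 10^(72.7/10) = 1.545e+09.
Back to dB: 10·log₁₀ Σ = 91.9 dB.

91.9 dB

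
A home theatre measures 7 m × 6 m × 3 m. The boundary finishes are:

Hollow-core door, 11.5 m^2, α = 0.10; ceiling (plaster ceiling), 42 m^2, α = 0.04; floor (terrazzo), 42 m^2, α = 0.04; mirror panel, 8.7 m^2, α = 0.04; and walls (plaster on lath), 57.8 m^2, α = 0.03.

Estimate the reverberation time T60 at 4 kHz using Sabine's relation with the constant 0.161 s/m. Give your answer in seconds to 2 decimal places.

3.08 s

Total absorption A = 11.5*0.10 + 42*0.04 + 42*0.04 + 8.7*0.04 + 57.8*0.03
  = 1.150 + 1.680 + 1.680 + 0.348 + 1.734 = 6.592 m^2 sabins.
V = 7·6·3 = 126 m³.
T = 0.161 V/A = 0.161·126/6.592 = 3.08 s.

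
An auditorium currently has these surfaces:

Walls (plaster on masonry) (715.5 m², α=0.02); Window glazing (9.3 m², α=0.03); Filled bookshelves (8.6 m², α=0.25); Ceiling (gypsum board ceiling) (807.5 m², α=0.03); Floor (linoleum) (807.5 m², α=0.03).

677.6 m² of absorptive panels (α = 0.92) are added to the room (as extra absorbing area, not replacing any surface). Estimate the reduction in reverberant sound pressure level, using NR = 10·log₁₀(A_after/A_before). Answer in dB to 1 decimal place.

A_before = Σ Sᵢαᵢ = 715.5·0.02 + 9.3·0.03 + 8.6·0.25 + 807.5·0.03 + 807.5·0.03 = 65.189 sabins.
Added absorption = 677.6 × 0.92 = 623.392 sabins.
A_after = 65.189 + 623.392 = 688.581 sabins.
NR = 10·log₁₀(688.581/65.189) = 10.2 dB.

10.2 dB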